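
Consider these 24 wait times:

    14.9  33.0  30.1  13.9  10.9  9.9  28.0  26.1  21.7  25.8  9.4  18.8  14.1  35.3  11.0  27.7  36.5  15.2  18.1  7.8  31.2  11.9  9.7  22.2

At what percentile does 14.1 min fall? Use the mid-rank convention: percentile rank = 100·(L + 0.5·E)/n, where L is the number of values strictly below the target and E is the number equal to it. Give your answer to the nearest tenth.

35.4

Sorted: 7.8, 9.4, 9.7, 9.9, 10.9, 11.0, 11.9, 13.9, 14.1, 14.9, 15.2, 18.1, 18.8, 21.7, 22.2, 25.8, 26.1, 27.7, 28.0, 30.1, 31.2, 33.0, 35.3, 36.5.
Count below 14.1: L = 8; count equal: E = 1; n = 24.
Percentile rank = 100·(8 + 0.5·1)/24 = 100·8.5/24 = 35.42.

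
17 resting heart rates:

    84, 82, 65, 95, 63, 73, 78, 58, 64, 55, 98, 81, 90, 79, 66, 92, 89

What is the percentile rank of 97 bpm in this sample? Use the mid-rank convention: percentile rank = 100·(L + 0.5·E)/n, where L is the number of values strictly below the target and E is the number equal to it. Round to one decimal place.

94.1

Sorted: 55, 58, 63, 64, 65, 66, 73, 78, 79, 81, 82, 84, 89, 90, 92, 95, 98.
Count below 97: L = 16; count equal: E = 0; n = 17.
Percentile rank = 100·(16 + 0.5·0)/17 = 100·16/17 = 94.12.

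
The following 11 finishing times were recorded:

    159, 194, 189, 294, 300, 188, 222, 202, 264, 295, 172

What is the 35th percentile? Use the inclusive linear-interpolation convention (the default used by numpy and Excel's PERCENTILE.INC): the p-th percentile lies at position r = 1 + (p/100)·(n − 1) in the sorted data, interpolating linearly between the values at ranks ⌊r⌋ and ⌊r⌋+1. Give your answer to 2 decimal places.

Sorted: 159, 172, 188, 189, 194, 202, 222, 264, 294, 295, 300.
n = 11.
r = 1 + (35/100)·(11 − 1) = 1 + 3.5 = 4.5.
Rank 4 is 189 and rank 5 is 194.
Interpolate: 189 + 0.5·(194 − 189) = 189 + 0.5·5 = 191.5.

191.50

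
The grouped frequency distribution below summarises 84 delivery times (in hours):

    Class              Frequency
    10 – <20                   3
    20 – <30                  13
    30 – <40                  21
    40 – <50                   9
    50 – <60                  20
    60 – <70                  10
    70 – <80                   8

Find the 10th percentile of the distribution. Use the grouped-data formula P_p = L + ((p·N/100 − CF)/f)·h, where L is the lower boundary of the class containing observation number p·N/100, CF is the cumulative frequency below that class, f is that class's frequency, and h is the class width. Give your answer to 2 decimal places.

N = 84; target position k = 10/100 · 84 = 8.4.
Cumulative frequencies: 3, 16, 37, 46, 66, 76, 84.
Observation 8.4 falls in the class 20 – <30.
L = 20, CF = 3, f = 13, h = 10.
P10 = 20 + ((8.4 − 3)/13)·10 = 20 + 4.15385 = 24.1538.

24.15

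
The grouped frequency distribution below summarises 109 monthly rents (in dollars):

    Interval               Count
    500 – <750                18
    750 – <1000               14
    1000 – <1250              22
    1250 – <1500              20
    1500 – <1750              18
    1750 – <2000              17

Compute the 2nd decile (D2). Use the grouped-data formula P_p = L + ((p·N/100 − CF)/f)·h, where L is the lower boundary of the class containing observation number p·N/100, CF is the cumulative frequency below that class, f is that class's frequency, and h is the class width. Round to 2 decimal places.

N = 109; target position k = 20/100 · 109 = 21.8.
Cumulative frequencies: 18, 32, 54, 74, 92, 109.
Observation 21.8 falls in the class 750 – <1000.
L = 750, CF = 18, f = 14, h = 250.
P20 = 750 + ((21.8 − 18)/14)·250 = 750 + 67.8571 = 817.857.

817.86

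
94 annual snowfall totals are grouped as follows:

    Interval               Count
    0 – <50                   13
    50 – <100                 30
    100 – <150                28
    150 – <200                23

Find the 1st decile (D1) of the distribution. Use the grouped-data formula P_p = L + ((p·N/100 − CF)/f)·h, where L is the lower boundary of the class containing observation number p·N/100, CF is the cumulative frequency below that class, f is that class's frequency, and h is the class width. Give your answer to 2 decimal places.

36.15

N = 94; target position k = 10/100 · 94 = 9.4.
Cumulative frequencies: 13, 43, 71, 94.
Observation 9.4 falls in the class 0 – <50.
L = 0, CF = 0, f = 13, h = 50.
P10 = 0 + ((9.4 − 0)/13)·50 = 0 + 36.1538 = 36.1538.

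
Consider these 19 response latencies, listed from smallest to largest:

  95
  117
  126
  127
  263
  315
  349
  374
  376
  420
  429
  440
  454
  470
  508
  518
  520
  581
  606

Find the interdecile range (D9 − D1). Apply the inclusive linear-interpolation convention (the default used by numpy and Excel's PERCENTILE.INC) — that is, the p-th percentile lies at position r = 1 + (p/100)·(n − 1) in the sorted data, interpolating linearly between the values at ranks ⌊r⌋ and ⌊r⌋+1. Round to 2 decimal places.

408.00

n = 19.
P10: r = 2.8; ranks 2–3 are 117, 126; interpolating gives 124.2.
P90: r = 17.2; ranks 17–18 are 520, 581; interpolating gives 532.2.
Difference: 532.2 − 124.2 = 408.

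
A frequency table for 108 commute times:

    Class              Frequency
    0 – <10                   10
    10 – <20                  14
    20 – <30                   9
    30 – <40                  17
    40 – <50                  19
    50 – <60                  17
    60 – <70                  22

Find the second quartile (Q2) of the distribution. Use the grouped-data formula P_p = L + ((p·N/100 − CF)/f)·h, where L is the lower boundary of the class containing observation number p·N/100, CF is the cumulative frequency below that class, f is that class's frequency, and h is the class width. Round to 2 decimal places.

42.11

N = 108; target position k = 50/100 · 108 = 54.
Cumulative frequencies: 10, 24, 33, 50, 69, 86, 108.
Observation 54 falls in the class 40 – <50.
L = 40, CF = 50, f = 19, h = 10.
P50 = 40 + ((54 − 50)/19)·10 = 40 + 2.10526 = 42.1053.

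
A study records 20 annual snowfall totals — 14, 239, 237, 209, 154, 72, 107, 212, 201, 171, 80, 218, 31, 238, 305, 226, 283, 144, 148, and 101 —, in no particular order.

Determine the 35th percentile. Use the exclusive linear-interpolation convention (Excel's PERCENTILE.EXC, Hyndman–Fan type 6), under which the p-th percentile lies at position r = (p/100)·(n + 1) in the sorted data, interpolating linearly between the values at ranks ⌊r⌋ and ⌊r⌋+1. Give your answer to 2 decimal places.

Sorted: 14, 31, 72, 80, 101, 107, 144, 148, 154, 171, 201, 209, 212, 218, 226, 237, 238, 239, 283, 305.
n = 20.
r = (35/100)·(20 + 1) = 7.35.
Rank 7 is 144 and rank 8 is 148.
Interpolate: 144 + 0.35·(148 − 144) = 144 + 0.35·4 = 145.4.

145.40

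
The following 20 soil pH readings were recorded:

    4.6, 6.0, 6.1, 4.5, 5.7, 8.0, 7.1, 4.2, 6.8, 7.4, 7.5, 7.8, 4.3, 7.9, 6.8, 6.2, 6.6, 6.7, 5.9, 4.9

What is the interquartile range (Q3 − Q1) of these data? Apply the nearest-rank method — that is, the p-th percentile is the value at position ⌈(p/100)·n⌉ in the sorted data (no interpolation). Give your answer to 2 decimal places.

2.20

Sorted: 4.2, 4.3, 4.5, 4.6, 4.9, 5.7, 5.9, 6.0, 6.1, 6.2, 6.6, 6.7, 6.8, 6.8, 7.1, 7.4, 7.5, 7.8, 7.9, 8.0.
n = 20.
P25: rank ⌈25/100·20⌉ = 5 → 4.9.
P75: rank ⌈75/100·20⌉ = 15 → 7.1.
Difference: 7.1 − 4.9 = 2.2.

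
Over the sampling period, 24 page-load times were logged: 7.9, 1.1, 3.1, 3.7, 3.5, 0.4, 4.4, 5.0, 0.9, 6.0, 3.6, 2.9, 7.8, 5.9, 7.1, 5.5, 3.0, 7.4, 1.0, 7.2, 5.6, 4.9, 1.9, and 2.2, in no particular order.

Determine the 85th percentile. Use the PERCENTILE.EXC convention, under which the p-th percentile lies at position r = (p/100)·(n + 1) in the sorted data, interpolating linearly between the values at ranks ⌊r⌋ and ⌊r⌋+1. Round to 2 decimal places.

Sorted: 0.4, 0.9, 1.0, 1.1, 1.9, 2.2, 2.9, 3.0, 3.1, 3.5, 3.6, 3.7, 4.4, 4.9, 5.0, 5.5, 5.6, 5.9, 6.0, 7.1, 7.2, 7.4, 7.8, 7.9.
n = 24.
r = (85/100)·(24 + 1) = 21.25.
Rank 21 is 7.2 and rank 22 is 7.4.
Interpolate: 7.2 + 0.25·(7.4 − 7.2) = 7.2 + 0.25·0.2 = 7.25.

7.25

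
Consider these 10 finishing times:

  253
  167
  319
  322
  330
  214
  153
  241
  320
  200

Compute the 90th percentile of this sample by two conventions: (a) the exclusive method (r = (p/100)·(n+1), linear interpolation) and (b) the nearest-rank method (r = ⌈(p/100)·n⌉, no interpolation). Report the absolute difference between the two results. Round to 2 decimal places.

7.20

Sorted: 153, 167, 200, 214, 241, 253, 319, 320, 322, 330.
n = 10.
(a) r = 9.9; between ranks 9 (322) and 10 (330): 329.2.
(b) the nearest-rank method: rank 9 → 322.
|329.2 − 322| = 7.2.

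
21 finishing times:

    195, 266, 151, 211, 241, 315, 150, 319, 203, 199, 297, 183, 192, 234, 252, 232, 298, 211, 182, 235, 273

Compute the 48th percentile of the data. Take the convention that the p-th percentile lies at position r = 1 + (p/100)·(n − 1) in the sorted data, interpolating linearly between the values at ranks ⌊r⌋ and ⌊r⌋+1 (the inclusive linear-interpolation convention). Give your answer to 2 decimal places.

Sorted: 150, 151, 182, 183, 192, 195, 199, 203, 211, 211, 232, 234, 235, 241, 252, 266, 273, 297, 298, 315, 319.
n = 21.
r = 1 + (48/100)·(21 − 1) = 1 + 9.6 = 10.6.
Rank 10 is 211 and rank 11 is 232.
Interpolate: 211 + 0.6·(232 − 211) = 211 + 0.6·21 = 223.6.

223.60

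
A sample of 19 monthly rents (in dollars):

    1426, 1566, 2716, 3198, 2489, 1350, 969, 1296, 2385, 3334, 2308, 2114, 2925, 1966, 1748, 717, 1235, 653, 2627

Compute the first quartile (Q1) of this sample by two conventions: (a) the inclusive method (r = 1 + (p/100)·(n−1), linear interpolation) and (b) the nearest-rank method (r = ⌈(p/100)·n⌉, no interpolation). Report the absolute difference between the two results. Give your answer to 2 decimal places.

Sorted: 653, 717, 969, 1235, 1296, 1350, 1426, 1566, 1748, 1966, 2114, 2308, 2385, 2489, 2627, 2716, 2925, 3198, 3334.
n = 19.
(a) r = 5.5; between ranks 5 (1296) and 6 (1350): 1323.
(b) the nearest-rank method: rank 5 → 1296.
|1323 − 1296| = 27.

27.00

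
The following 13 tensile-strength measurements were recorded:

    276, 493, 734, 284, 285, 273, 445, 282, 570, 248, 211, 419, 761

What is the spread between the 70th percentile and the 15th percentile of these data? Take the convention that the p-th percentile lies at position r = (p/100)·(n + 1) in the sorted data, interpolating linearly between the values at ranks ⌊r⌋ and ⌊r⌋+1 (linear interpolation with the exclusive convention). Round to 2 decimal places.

232.90

Sorted: 211, 248, 273, 276, 282, 284, 285, 419, 445, 493, 570, 734, 761.
n = 13.
P15: r = 2.1; ranks 2–3 are 248, 273; interpolating gives 250.5.
P70: r = 9.8; ranks 9–10 are 445, 493; interpolating gives 483.4.
Difference: 483.4 − 250.5 = 232.9.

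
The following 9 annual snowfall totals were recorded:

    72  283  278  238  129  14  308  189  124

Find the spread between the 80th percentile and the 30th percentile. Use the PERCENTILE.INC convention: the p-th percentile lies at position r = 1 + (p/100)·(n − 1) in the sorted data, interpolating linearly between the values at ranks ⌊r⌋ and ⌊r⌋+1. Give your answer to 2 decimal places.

Sorted: 14, 72, 124, 129, 189, 238, 278, 283, 308.
n = 9.
P30: r = 3.4; ranks 3–4 are 124, 129; interpolating gives 126.
P80: r = 7.4; ranks 7–8 are 278, 283; interpolating gives 280.
Difference: 280 − 126 = 154.

154.00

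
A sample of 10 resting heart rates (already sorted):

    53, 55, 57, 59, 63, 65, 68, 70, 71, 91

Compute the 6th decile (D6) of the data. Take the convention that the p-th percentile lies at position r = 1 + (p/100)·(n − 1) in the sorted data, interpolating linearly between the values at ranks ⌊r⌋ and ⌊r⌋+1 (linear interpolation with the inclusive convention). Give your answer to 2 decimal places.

n = 10.
r = 1 + (60/100)·(10 − 1) = 1 + 5.4 = 6.4.
Rank 6 is 65 and rank 7 is 68.
Interpolate: 65 + 0.4·(68 − 65) = 65 + 0.4·3 = 66.2.

66.20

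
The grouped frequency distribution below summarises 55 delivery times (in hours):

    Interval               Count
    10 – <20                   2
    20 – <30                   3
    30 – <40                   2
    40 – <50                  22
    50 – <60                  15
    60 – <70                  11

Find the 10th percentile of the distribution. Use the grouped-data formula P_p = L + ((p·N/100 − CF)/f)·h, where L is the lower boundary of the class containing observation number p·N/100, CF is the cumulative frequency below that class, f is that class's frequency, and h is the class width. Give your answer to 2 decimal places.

N = 55; target position k = 10/100 · 55 = 5.5.
Cumulative frequencies: 2, 5, 7, 29, 44, 55.
Observation 5.5 falls in the class 30 – <40.
L = 30, CF = 5, f = 2, h = 10.
P10 = 30 + ((5.5 − 5)/2)·10 = 30 + 2.5 = 32.5.

32.50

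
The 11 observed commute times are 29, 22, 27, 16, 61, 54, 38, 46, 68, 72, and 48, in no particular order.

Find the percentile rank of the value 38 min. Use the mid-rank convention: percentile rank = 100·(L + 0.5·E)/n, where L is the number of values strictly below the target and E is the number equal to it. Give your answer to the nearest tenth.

40.9

Sorted: 16, 22, 27, 29, 38, 46, 48, 54, 61, 68, 72.
Count below 38: L = 4; count equal: E = 1; n = 11.
Percentile rank = 100·(4 + 0.5·1)/11 = 100·4.5/11 = 40.91.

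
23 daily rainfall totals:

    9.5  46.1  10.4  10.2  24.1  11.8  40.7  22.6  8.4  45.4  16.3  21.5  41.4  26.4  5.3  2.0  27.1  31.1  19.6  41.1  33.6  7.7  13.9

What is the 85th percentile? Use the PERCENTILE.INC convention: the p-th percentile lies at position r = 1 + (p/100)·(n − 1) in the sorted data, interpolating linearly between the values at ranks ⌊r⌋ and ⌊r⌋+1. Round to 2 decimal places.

Sorted: 2.0, 5.3, 7.7, 8.4, 9.5, 10.2, 10.4, 11.8, 13.9, 16.3, 19.6, 21.5, 22.6, 24.1, 26.4, 27.1, 31.1, 33.6, 40.7, 41.1, 41.4, 45.4, 46.1.
n = 23.
r = 1 + (85/100)·(23 − 1) = 1 + 18.7 = 19.7.
Rank 19 is 40.7 and rank 20 is 41.1.
Interpolate: 40.7 + 0.7·(41.1 − 40.7) = 40.7 + 0.7·0.4 = 40.98.

40.98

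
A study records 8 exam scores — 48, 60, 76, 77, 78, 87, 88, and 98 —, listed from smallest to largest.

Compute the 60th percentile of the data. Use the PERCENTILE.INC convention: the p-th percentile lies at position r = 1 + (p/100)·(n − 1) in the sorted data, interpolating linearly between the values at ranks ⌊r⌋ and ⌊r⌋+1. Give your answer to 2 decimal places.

n = 8.
r = 1 + (60/100)·(8 − 1) = 1 + 4.2 = 5.2.
Rank 5 is 78 and rank 6 is 87.
Interpolate: 78 + 0.2·(87 − 78) = 78 + 0.2·9 = 79.8.

79.80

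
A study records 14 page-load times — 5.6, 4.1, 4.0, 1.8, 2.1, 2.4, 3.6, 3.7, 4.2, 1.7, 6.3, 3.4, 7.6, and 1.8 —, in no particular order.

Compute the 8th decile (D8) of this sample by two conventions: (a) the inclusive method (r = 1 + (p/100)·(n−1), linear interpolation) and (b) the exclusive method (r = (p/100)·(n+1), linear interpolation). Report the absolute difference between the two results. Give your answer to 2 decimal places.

Sorted: 1.7, 1.8, 1.8, 2.1, 2.4, 3.4, 3.6, 3.7, 4.0, 4.1, 4.2, 5.6, 6.3, 7.6.
n = 14.
(a) r = 11.4; between ranks 11 (4.2) and 12 (5.6): 4.76.
(b) r = 12 → value at rank 12 = 5.6.
|4.76 − 5.6| = 0.84.

0.84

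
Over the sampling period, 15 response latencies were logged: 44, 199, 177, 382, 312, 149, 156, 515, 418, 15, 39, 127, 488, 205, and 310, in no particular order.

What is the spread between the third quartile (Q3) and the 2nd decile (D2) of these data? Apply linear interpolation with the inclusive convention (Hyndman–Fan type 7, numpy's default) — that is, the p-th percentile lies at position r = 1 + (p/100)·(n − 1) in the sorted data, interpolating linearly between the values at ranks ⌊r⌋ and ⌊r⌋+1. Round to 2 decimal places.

236.60

Sorted: 15, 39, 44, 127, 149, 156, 177, 199, 205, 310, 312, 382, 418, 488, 515.
n = 15.
P20: r = 3.8; ranks 3–4 are 44, 127; interpolating gives 110.4.
P75: r = 11.5; ranks 11–12 are 312, 382; interpolating gives 347.
Difference: 347 − 110.4 = 236.6.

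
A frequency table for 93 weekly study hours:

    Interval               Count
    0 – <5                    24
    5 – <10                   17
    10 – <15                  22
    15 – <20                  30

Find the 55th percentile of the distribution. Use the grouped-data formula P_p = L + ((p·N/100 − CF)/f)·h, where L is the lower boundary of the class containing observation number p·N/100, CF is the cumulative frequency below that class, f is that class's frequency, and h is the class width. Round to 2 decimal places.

N = 93; target position k = 55/100 · 93 = 51.15.
Cumulative frequencies: 24, 41, 63, 93.
Observation 51.15 falls in the class 10 – <15.
L = 10, CF = 41, f = 22, h = 5.
P55 = 10 + ((51.15 − 41)/22)·5 = 10 + 2.30682 = 12.3068.

12.31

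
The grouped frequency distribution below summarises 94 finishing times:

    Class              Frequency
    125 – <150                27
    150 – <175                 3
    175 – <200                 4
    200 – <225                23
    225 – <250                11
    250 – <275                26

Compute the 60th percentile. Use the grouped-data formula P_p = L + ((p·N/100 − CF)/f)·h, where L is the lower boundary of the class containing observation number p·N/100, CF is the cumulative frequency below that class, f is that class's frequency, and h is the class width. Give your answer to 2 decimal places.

N = 94; target position k = 60/100 · 94 = 56.4.
Cumulative frequencies: 27, 30, 34, 57, 68, 94.
Observation 56.4 falls in the class 200 – <225.
L = 200, CF = 34, f = 23, h = 25.
P60 = 200 + ((56.4 − 34)/23)·25 = 200 + 24.3478 = 224.348.

224.35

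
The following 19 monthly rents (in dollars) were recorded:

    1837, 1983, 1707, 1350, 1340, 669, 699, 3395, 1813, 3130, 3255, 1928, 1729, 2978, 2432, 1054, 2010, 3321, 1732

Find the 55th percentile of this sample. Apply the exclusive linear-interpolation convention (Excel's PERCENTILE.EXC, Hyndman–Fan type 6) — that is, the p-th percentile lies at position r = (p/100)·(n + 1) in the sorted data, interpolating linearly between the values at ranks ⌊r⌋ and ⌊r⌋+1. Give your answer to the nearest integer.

1928

Sorted: 669, 699, 1054, 1340, 1350, 1707, 1729, 1732, 1813, 1837, 1928, 1983, 2010, 2432, 2978, 3130, 3255, 3321, 3395.
n = 19.
r = (55/100)·(19 + 1) = 11.
r is an integer, so P55 is the value at rank 11: 1928.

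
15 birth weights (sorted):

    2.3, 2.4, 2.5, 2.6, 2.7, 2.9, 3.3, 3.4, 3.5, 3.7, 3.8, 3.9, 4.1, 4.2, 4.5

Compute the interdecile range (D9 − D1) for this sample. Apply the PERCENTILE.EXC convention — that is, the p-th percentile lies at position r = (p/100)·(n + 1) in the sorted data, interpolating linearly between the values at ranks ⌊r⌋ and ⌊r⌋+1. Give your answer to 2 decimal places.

n = 15.
P10: r = 1.6; ranks 1–2 are 2.3, 2.4; interpolating gives 2.36.
P90: r = 14.4; ranks 14–15 are 4.2, 4.5; interpolating gives 4.32.
Difference: 4.32 − 2.36 = 1.96.

1.96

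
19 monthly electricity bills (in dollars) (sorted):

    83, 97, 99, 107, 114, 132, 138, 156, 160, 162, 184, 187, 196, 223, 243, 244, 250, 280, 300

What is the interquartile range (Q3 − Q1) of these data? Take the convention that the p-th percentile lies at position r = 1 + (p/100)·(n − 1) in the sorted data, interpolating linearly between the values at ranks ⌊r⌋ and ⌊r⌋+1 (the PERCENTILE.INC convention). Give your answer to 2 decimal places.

n = 19.
P25: r = 5.5; ranks 5–6 are 114, 132; interpolating gives 123.
P75: r = 14.5; ranks 14–15 are 223, 243; interpolating gives 233.
Difference: 233 − 123 = 110.

110.00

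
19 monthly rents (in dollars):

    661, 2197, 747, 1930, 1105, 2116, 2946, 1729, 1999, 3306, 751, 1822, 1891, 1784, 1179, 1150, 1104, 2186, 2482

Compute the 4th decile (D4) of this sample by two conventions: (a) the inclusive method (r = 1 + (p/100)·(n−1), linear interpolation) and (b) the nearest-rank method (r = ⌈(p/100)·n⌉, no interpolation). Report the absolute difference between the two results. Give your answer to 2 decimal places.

Sorted: 661, 747, 751, 1104, 1105, 1150, 1179, 1729, 1784, 1822, 1891, 1930, 1999, 2116, 2186, 2197, 2482, 2946, 3306.
n = 19.
(a) r = 8.2; between ranks 8 (1729) and 9 (1784): 1740.
(b) the nearest-rank method: rank 8 → 1729.
|1740 − 1729| = 11.

11.00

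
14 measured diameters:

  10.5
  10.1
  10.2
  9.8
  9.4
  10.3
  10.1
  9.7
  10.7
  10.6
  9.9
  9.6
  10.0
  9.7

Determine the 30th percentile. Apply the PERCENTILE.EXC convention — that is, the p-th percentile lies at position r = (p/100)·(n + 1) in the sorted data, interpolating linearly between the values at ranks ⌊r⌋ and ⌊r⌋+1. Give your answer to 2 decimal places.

9.75

Sorted: 9.4, 9.6, 9.7, 9.7, 9.8, 9.9, 10.0, 10.1, 10.1, 10.2, 10.3, 10.5, 10.6, 10.7.
n = 14.
r = (30/100)·(14 + 1) = 4.5.
Rank 4 is 9.7 and rank 5 is 9.8.
Interpolate: 9.7 + 0.5·(9.8 − 9.7) = 9.7 + 0.5·0.1 = 9.75.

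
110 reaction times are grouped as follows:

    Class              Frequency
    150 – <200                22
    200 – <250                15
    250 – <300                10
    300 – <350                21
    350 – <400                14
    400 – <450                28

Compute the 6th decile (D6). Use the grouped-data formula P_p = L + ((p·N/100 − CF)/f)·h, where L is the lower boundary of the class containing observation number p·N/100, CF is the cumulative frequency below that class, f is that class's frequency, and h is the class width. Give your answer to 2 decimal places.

345.24

N = 110; target position k = 60/100 · 110 = 66.
Cumulative frequencies: 22, 37, 47, 68, 82, 110.
Observation 66 falls in the class 300 – <350.
L = 300, CF = 47, f = 21, h = 50.
P60 = 300 + ((66 − 47)/21)·50 = 300 + 45.2381 = 345.238.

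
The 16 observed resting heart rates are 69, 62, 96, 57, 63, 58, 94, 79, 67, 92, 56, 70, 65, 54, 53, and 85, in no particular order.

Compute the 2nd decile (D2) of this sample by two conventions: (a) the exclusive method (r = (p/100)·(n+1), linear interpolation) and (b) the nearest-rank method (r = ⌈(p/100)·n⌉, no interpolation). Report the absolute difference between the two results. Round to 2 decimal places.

Sorted: 53, 54, 56, 57, 58, 62, 63, 65, 67, 69, 70, 79, 85, 92, 94, 96.
n = 16.
(a) r = 3.4; between ranks 3 (56) and 4 (57): 56.4.
(b) the nearest-rank method: rank 4 → 57.
|56.4 − 57| = 0.6.

0.60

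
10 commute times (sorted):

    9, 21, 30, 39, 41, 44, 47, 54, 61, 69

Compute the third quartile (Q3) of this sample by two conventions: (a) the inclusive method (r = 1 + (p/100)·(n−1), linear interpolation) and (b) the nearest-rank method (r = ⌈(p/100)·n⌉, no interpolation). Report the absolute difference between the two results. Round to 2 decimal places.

n = 10.
(a) r = 7.75; between ranks 7 (47) and 8 (54): 52.25.
(b) the nearest-rank method: rank 8 → 54.
|52.25 − 54| = 1.75.

1.75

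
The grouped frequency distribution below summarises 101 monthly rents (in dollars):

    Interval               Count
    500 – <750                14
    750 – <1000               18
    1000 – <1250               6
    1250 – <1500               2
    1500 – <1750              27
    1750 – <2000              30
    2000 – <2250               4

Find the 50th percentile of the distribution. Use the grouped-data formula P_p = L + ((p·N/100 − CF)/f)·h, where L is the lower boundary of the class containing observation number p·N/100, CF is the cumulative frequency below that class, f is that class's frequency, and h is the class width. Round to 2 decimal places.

N = 101; target position k = 50/100 · 101 = 50.5.
Cumulative frequencies: 14, 32, 38, 40, 67, 97, 101.
Observation 50.5 falls in the class 1500 – <1750.
L = 1500, CF = 40, f = 27, h = 250.
P50 = 1500 + ((50.5 − 40)/27)·250 = 1500 + 97.2222 = 1597.22.

1597.22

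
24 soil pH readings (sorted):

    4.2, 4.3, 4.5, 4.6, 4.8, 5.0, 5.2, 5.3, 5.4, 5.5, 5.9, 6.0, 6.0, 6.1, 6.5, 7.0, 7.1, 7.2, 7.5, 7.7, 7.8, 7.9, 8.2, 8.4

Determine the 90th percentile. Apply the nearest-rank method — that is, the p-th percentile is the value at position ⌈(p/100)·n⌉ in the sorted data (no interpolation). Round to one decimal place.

7.9

n = 24.
Position = ⌈90/100 · 24⌉ = ⌈21.6⌉ = 22.
The value at rank 22 is 7.9.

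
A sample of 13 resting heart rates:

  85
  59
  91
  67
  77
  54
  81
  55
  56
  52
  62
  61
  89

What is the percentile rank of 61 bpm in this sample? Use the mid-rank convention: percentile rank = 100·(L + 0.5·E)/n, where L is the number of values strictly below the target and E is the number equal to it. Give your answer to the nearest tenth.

42.3

Sorted: 52, 54, 55, 56, 59, 61, 62, 67, 77, 81, 85, 89, 91.
Count below 61: L = 5; count equal: E = 1; n = 13.
Percentile rank = 100·(5 + 0.5·1)/13 = 100·5.5/13 = 42.31.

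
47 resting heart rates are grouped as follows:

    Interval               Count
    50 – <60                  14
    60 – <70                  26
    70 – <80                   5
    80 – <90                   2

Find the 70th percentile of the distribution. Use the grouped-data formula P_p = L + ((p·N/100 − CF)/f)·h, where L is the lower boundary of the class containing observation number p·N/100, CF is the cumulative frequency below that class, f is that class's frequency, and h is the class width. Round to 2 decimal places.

N = 47; target position k = 70/100 · 47 = 32.9.
Cumulative frequencies: 14, 40, 45, 47.
Observation 32.9 falls in the class 60 – <70.
L = 60, CF = 14, f = 26, h = 10.
P70 = 60 + ((32.9 − 14)/26)·10 = 60 + 7.26923 = 67.2692.

67.27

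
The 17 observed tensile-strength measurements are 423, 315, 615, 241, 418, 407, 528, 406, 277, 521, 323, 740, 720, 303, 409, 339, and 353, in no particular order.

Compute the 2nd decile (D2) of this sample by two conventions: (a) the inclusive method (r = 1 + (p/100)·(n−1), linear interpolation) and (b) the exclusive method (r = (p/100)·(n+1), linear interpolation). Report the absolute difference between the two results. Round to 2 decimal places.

Sorted: 241, 277, 303, 315, 323, 339, 353, 406, 407, 409, 418, 423, 521, 528, 615, 720, 740.
n = 17.
(a) r = 4.2; between ranks 4 (315) and 5 (323): 316.6.
(b) r = 3.6; between ranks 3 (303) and 4 (315): 310.2.
|316.6 − 310.2| = 6.4.

6.40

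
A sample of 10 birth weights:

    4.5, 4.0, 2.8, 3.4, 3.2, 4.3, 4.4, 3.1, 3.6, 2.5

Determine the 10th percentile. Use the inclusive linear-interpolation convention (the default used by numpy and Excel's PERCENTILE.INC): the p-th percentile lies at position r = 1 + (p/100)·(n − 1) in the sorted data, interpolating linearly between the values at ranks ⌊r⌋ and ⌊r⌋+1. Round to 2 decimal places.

2.77

Sorted: 2.5, 2.8, 3.1, 3.2, 3.4, 3.6, 4.0, 4.3, 4.4, 4.5.
n = 10.
r = 1 + (10/100)·(10 − 1) = 1 + 0.9 = 1.9.
Rank 1 is 2.5 and rank 2 is 2.8.
Interpolate: 2.5 + 0.9·(2.8 − 2.5) = 2.5 + 0.9·0.3 = 2.77.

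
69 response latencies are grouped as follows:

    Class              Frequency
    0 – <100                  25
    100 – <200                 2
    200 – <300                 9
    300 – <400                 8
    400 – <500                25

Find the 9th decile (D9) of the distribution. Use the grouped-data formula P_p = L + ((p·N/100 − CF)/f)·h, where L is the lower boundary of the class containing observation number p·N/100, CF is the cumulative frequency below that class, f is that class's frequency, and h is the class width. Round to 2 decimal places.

N = 69; target position k = 90/100 · 69 = 62.1.
Cumulative frequencies: 25, 27, 36, 44, 69.
Observation 62.1 falls in the class 400 – <500.
L = 400, CF = 44, f = 25, h = 100.
P90 = 400 + ((62.1 − 44)/25)·100 = 400 + 72.4 = 472.4.

472.40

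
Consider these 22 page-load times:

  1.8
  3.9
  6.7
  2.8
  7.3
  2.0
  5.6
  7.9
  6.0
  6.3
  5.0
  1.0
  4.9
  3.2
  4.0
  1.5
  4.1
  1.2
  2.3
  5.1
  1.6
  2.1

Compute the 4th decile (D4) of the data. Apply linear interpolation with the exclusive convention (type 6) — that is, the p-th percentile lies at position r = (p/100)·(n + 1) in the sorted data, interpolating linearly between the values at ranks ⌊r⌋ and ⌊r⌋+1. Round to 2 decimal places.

Sorted: 1.0, 1.2, 1.5, 1.6, 1.8, 2.0, 2.1, 2.3, 2.8, 3.2, 3.9, 4.0, 4.1, 4.9, 5.0, 5.1, 5.6, 6.0, 6.3, 6.7, 7.3, 7.9.
n = 22.
r = (40/100)·(22 + 1) = 9.2.
Rank 9 is 2.8 and rank 10 is 3.2.
Interpolate: 2.8 + 0.2·(3.2 − 2.8) = 2.8 + 0.2·0.4 = 2.88.

2.88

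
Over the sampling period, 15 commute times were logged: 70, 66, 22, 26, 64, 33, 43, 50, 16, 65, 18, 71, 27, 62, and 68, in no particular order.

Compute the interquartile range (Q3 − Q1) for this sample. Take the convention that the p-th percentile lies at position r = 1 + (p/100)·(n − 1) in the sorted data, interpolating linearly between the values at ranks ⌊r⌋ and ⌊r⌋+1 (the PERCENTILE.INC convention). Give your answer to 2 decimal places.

39.00

Sorted: 16, 18, 22, 26, 27, 33, 43, 50, 62, 64, 65, 66, 68, 70, 71.
n = 15.
P25: r = 4.5; ranks 4–5 are 26, 27; interpolating gives 26.5.
P75: r = 11.5; ranks 11–12 are 65, 66; interpolating gives 65.5.
Difference: 65.5 − 26.5 = 39.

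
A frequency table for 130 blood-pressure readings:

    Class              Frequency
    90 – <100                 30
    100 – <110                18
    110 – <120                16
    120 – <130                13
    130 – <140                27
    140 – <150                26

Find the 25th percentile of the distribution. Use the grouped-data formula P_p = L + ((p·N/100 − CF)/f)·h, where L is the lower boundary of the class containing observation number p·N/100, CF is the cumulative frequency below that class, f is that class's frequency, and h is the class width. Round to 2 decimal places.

N = 130; target position k = 25/100 · 130 = 32.5.
Cumulative frequencies: 30, 48, 64, 77, 104, 130.
Observation 32.5 falls in the class 100 – <110.
L = 100, CF = 30, f = 18, h = 10.
P25 = 100 + ((32.5 − 30)/18)·10 = 100 + 1.38889 = 101.389.

101.39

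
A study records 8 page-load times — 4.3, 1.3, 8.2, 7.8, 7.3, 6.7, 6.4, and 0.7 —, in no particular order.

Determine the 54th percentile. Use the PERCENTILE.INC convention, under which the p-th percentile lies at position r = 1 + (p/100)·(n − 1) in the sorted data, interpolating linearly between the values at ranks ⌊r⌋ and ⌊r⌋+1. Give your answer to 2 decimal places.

6.63

Sorted: 0.7, 1.3, 4.3, 6.4, 6.7, 7.3, 7.8, 8.2.
n = 8.
r = 1 + (54/100)·(8 − 1) = 1 + 3.78 = 4.78.
Rank 4 is 6.4 and rank 5 is 6.7.
Interpolate: 6.4 + 0.78·(6.7 − 6.4) = 6.4 + 0.78·0.3 = 6.634.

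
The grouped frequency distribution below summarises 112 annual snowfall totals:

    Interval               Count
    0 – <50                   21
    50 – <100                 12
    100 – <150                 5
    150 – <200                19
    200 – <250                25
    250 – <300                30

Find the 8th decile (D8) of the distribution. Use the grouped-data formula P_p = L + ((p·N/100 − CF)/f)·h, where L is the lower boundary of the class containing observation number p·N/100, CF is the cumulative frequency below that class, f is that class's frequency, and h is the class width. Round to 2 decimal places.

N = 112; target position k = 80/100 · 112 = 89.6.
Cumulative frequencies: 21, 33, 38, 57, 82, 112.
Observation 89.6 falls in the class 250 – <300.
L = 250, CF = 82, f = 30, h = 50.
P80 = 250 + ((89.6 − 82)/30)·50 = 250 + 12.6667 = 262.667.

262.67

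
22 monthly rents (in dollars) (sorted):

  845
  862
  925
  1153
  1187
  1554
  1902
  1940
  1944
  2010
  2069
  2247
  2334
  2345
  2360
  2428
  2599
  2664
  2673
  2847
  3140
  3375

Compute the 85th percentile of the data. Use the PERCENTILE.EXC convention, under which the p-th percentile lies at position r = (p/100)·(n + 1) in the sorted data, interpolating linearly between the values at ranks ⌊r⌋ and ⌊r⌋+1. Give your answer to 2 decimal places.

2768.70

n = 22.
r = (85/100)·(22 + 1) = 19.55.
Rank 19 is 2673 and rank 20 is 2847.
Interpolate: 2673 + 0.55·(2847 − 2673) = 2673 + 0.55·174 = 2768.7.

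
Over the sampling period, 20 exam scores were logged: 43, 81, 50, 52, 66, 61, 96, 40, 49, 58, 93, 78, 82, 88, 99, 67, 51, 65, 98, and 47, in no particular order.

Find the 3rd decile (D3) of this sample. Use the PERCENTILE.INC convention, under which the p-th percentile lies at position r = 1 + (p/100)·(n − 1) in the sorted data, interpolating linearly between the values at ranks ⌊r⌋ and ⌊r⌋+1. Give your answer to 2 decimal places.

Sorted: 40, 43, 47, 49, 50, 51, 52, 58, 61, 65, 66, 67, 78, 81, 82, 88, 93, 96, 98, 99.
n = 20.
r = 1 + (30/100)·(20 − 1) = 1 + 5.7 = 6.7.
Rank 6 is 51 and rank 7 is 52.
Interpolate: 51 + 0.7·(52 − 51) = 51 + 0.7·1 = 51.7.

51.70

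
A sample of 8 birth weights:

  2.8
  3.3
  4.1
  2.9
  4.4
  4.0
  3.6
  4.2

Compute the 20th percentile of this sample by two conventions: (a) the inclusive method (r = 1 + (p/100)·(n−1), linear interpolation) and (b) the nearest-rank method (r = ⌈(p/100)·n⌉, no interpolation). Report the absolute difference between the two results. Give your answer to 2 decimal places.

0.16

Sorted: 2.8, 2.9, 3.3, 3.6, 4.0, 4.1, 4.2, 4.4.
n = 8.
(a) r = 2.4; between ranks 2 (2.9) and 3 (3.3): 3.06.
(b) the nearest-rank method: rank 2 → 2.9.
|3.06 − 2.9| = 0.16.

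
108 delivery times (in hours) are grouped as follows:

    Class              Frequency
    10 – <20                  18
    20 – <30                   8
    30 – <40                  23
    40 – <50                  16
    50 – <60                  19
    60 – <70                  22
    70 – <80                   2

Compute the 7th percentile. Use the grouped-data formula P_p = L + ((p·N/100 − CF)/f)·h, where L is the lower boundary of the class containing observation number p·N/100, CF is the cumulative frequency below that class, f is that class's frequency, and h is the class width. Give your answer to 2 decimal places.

N = 108; target position k = 7/100 · 108 = 7.56.
Cumulative frequencies: 18, 26, 49, 65, 84, 106, 108.
Observation 7.56 falls in the class 10 – <20.
L = 10, CF = 0, f = 18, h = 10.
P7 = 10 + ((7.56 − 0)/18)·10 = 10 + 4.2 = 14.2.

14.20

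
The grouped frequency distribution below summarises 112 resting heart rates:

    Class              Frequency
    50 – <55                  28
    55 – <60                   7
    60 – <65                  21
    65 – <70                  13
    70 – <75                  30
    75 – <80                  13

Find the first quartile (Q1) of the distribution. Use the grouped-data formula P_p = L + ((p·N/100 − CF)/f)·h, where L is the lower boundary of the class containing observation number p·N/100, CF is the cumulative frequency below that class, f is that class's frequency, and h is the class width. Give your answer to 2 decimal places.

N = 112; target position k = 25/100 · 112 = 28.
Cumulative frequencies: 28, 35, 56, 69, 99, 112.
Observation 28 falls in the class 50 – <55.
L = 50, CF = 0, f = 28, h = 5.
P25 = 50 + ((28 − 0)/28)·5 = 50 + 5 = 55.

55.00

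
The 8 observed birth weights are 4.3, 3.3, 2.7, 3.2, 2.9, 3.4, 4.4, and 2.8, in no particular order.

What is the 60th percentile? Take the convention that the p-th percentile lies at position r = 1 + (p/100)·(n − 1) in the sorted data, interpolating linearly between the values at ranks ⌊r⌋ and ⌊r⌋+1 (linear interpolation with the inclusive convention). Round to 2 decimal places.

Sorted: 2.7, 2.8, 2.9, 3.2, 3.3, 3.4, 4.3, 4.4.
n = 8.
r = 1 + (60/100)·(8 − 1) = 1 + 4.2 = 5.2.
Rank 5 is 3.3 and rank 6 is 3.4.
Interpolate: 3.3 + 0.2·(3.4 − 3.3) = 3.3 + 0.2·0.1 = 3.32.

3.32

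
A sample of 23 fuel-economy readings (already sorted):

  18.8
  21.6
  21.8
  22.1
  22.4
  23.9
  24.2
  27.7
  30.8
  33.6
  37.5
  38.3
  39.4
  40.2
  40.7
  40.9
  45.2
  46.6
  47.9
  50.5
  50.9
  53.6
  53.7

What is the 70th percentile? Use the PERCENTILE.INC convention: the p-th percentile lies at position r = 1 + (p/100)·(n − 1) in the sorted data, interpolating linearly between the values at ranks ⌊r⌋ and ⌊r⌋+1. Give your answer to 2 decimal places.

42.62

n = 23.
r = 1 + (70/100)·(23 − 1) = 1 + 15.4 = 16.4.
Rank 16 is 40.9 and rank 17 is 45.2.
Interpolate: 40.9 + 0.4·(45.2 − 40.9) = 40.9 + 0.4·4.3 = 42.62.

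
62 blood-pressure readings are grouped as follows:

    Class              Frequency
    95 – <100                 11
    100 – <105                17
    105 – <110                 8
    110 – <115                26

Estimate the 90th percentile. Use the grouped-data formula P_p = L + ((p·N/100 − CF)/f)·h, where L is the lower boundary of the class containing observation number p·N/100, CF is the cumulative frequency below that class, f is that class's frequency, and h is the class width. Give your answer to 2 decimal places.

N = 62; target position k = 90/100 · 62 = 55.8.
Cumulative frequencies: 11, 28, 36, 62.
Observation 55.8 falls in the class 110 – <115.
L = 110, CF = 36, f = 26, h = 5.
P90 = 110 + ((55.8 − 36)/26)·5 = 110 + 3.80769 = 113.808.

113.81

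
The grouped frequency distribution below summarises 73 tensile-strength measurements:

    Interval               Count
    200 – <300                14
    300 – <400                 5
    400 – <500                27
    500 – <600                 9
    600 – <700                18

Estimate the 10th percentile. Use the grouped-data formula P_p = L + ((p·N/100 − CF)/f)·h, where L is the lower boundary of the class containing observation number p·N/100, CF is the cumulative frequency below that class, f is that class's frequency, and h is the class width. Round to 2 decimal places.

N = 73; target position k = 10/100 · 73 = 7.3.
Cumulative frequencies: 14, 19, 46, 55, 73.
Observation 7.3 falls in the class 200 – <300.
L = 200, CF = 0, f = 14, h = 100.
P10 = 200 + ((7.3 − 0)/14)·100 = 200 + 52.1429 = 252.143.

252.14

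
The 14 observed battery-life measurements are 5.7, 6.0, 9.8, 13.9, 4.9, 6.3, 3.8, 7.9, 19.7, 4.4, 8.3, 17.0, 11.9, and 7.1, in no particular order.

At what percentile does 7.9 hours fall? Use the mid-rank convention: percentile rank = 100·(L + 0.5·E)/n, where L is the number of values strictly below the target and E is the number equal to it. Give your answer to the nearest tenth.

53.6

Sorted: 3.8, 4.4, 4.9, 5.7, 6.0, 6.3, 7.1, 7.9, 8.3, 9.8, 11.9, 13.9, 17.0, 19.7.
Count below 7.9: L = 7; count equal: E = 1; n = 14.
Percentile rank = 100·(7 + 0.5·1)/14 = 100·7.5/14 = 53.57.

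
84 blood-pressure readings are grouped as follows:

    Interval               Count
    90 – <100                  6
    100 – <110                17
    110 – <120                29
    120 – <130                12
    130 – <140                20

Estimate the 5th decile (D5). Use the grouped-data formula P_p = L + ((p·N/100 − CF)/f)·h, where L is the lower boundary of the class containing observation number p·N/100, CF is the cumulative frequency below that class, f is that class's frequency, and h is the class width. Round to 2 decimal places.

N = 84; target position k = 50/100 · 84 = 42.
Cumulative frequencies: 6, 23, 52, 64, 84.
Observation 42 falls in the class 110 – <120.
L = 110, CF = 23, f = 29, h = 10.
P50 = 110 + ((42 − 23)/29)·10 = 110 + 6.55172 = 116.552.

116.55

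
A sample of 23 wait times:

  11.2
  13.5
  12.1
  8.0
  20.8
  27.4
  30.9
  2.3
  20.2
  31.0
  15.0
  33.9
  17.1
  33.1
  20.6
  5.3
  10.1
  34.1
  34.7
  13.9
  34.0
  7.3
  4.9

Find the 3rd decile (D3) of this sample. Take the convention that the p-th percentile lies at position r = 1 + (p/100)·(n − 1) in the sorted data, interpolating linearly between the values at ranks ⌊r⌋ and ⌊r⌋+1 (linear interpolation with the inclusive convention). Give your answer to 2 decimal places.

11.74

Sorted: 2.3, 4.9, 5.3, 7.3, 8.0, 10.1, 11.2, 12.1, 13.5, 13.9, 15.0, 17.1, 20.2, 20.6, 20.8, 27.4, 30.9, 31.0, 33.1, 33.9, 34.0, 34.1, 34.7.
n = 23.
r = 1 + (30/100)·(23 − 1) = 1 + 6.6 = 7.6.
Rank 7 is 11.2 and rank 8 is 12.1.
Interpolate: 11.2 + 0.6·(12.1 − 11.2) = 11.2 + 0.6·0.9 = 11.74.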